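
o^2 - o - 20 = (o - 5)*(o + 4)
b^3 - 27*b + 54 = (b - 3)^2*(b + 6)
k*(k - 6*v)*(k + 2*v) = k^3 - 4*k^2*v - 12*k*v^2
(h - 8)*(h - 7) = h^2 - 15*h + 56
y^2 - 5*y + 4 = (y - 4)*(y - 1)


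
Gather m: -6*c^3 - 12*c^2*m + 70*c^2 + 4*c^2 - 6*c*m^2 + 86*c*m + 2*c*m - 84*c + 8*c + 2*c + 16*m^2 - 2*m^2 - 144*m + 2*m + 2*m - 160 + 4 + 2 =-6*c^3 + 74*c^2 - 74*c + m^2*(14 - 6*c) + m*(-12*c^2 + 88*c - 140) - 154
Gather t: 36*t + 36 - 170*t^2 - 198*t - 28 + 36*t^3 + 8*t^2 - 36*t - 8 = 36*t^3 - 162*t^2 - 198*t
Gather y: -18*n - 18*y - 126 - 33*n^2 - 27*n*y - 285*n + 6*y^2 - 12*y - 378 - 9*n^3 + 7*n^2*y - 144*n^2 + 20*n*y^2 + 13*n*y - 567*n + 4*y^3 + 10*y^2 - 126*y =-9*n^3 - 177*n^2 - 870*n + 4*y^3 + y^2*(20*n + 16) + y*(7*n^2 - 14*n - 156) - 504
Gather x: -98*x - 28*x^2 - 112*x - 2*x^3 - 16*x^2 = -2*x^3 - 44*x^2 - 210*x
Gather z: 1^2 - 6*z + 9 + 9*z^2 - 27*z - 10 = 9*z^2 - 33*z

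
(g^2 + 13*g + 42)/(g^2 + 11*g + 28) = (g + 6)/(g + 4)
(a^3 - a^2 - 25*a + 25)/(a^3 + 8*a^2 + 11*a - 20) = (a - 5)/(a + 4)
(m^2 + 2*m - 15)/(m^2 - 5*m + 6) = (m + 5)/(m - 2)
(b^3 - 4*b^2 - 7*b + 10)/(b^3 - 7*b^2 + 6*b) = (b^2 - 3*b - 10)/(b*(b - 6))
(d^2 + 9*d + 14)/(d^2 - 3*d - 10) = (d + 7)/(d - 5)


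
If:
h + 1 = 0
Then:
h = -1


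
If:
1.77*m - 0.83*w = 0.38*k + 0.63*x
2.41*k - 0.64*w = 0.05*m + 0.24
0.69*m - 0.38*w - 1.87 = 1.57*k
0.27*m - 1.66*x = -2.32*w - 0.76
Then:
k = -6.78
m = -25.88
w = -23.90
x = -37.15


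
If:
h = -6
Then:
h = -6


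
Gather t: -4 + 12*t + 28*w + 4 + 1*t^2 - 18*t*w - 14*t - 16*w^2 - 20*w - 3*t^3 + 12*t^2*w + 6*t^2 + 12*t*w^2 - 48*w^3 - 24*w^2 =-3*t^3 + t^2*(12*w + 7) + t*(12*w^2 - 18*w - 2) - 48*w^3 - 40*w^2 + 8*w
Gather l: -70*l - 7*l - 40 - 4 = -77*l - 44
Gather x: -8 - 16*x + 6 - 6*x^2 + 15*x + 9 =-6*x^2 - x + 7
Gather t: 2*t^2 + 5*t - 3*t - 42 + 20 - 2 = 2*t^2 + 2*t - 24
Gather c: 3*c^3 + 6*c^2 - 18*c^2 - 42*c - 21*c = 3*c^3 - 12*c^2 - 63*c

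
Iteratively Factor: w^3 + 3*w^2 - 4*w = (w - 1)*(w^2 + 4*w) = (w - 1)*(w + 4)*(w)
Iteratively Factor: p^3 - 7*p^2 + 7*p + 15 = (p + 1)*(p^2 - 8*p + 15) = (p - 5)*(p + 1)*(p - 3)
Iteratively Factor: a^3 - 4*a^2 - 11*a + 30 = (a + 3)*(a^2 - 7*a + 10) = (a - 5)*(a + 3)*(a - 2)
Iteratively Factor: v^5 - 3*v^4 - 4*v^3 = (v - 4)*(v^4 + v^3) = v*(v - 4)*(v^3 + v^2) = v*(v - 4)*(v + 1)*(v^2) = v^2*(v - 4)*(v + 1)*(v)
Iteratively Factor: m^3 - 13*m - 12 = (m + 1)*(m^2 - m - 12) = (m - 4)*(m + 1)*(m + 3)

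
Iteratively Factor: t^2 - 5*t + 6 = (t - 2)*(t - 3)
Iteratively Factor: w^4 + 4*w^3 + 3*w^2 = (w)*(w^3 + 4*w^2 + 3*w) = w*(w + 3)*(w^2 + w) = w*(w + 1)*(w + 3)*(w)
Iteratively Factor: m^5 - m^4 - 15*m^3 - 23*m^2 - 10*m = (m + 1)*(m^4 - 2*m^3 - 13*m^2 - 10*m) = (m - 5)*(m + 1)*(m^3 + 3*m^2 + 2*m) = (m - 5)*(m + 1)^2*(m^2 + 2*m) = m*(m - 5)*(m + 1)^2*(m + 2)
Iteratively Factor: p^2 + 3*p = (p)*(p + 3)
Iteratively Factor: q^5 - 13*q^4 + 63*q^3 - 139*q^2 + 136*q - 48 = (q - 1)*(q^4 - 12*q^3 + 51*q^2 - 88*q + 48) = (q - 1)^2*(q^3 - 11*q^2 + 40*q - 48) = (q - 3)*(q - 1)^2*(q^2 - 8*q + 16) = (q - 4)*(q - 3)*(q - 1)^2*(q - 4)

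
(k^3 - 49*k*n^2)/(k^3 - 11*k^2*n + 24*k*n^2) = (k^2 - 49*n^2)/(k^2 - 11*k*n + 24*n^2)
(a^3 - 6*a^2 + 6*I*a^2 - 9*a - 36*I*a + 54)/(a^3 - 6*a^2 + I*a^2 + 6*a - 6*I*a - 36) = (a + 3*I)/(a - 2*I)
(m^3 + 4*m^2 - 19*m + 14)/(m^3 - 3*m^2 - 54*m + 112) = (m - 1)/(m - 8)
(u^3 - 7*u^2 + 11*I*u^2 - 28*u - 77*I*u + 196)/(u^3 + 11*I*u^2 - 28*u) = (u - 7)/u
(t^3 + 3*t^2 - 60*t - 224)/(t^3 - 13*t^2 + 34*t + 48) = (t^2 + 11*t + 28)/(t^2 - 5*t - 6)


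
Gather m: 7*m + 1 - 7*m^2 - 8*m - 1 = -7*m^2 - m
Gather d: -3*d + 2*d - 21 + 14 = -d - 7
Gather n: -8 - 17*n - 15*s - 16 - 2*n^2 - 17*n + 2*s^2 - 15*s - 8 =-2*n^2 - 34*n + 2*s^2 - 30*s - 32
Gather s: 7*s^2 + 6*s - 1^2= 7*s^2 + 6*s - 1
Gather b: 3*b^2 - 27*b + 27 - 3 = 3*b^2 - 27*b + 24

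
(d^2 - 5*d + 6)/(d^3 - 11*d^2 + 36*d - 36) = 1/(d - 6)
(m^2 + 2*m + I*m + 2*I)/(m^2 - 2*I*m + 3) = (m + 2)/(m - 3*I)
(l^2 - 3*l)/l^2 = (l - 3)/l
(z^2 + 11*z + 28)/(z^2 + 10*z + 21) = (z + 4)/(z + 3)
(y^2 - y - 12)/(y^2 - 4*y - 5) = (-y^2 + y + 12)/(-y^2 + 4*y + 5)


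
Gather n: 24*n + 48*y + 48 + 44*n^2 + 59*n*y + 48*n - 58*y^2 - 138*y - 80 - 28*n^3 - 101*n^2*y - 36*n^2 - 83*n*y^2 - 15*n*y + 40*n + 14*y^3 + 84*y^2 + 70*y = -28*n^3 + n^2*(8 - 101*y) + n*(-83*y^2 + 44*y + 112) + 14*y^3 + 26*y^2 - 20*y - 32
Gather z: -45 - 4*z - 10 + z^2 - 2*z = z^2 - 6*z - 55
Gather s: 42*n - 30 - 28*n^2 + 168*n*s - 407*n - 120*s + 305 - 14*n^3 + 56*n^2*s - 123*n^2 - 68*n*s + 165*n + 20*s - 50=-14*n^3 - 151*n^2 - 200*n + s*(56*n^2 + 100*n - 100) + 225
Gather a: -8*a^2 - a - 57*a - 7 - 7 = -8*a^2 - 58*a - 14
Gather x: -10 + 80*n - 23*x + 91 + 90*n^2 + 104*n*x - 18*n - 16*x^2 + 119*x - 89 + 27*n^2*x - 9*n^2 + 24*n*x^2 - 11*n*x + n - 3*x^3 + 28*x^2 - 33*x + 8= 81*n^2 + 63*n - 3*x^3 + x^2*(24*n + 12) + x*(27*n^2 + 93*n + 63)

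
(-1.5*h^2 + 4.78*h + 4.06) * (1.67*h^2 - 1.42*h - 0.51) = -2.505*h^4 + 10.1126*h^3 + 0.757599999999999*h^2 - 8.203*h - 2.0706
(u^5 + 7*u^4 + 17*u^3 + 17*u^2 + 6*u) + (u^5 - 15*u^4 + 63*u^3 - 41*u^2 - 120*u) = 2*u^5 - 8*u^4 + 80*u^3 - 24*u^2 - 114*u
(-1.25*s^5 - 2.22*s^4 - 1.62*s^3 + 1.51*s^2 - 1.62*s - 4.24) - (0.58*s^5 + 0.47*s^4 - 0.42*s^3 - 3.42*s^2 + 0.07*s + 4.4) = -1.83*s^5 - 2.69*s^4 - 1.2*s^3 + 4.93*s^2 - 1.69*s - 8.64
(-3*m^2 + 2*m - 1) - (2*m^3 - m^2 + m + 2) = -2*m^3 - 2*m^2 + m - 3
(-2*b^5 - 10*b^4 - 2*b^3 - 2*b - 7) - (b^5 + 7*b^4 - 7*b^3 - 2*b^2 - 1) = -3*b^5 - 17*b^4 + 5*b^3 + 2*b^2 - 2*b - 6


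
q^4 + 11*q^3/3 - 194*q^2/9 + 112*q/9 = q*(q - 8/3)*(q - 2/3)*(q + 7)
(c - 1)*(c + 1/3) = c^2 - 2*c/3 - 1/3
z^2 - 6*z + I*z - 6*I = (z - 6)*(z + I)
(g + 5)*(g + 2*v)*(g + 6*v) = g^3 + 8*g^2*v + 5*g^2 + 12*g*v^2 + 40*g*v + 60*v^2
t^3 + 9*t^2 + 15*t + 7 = (t + 1)^2*(t + 7)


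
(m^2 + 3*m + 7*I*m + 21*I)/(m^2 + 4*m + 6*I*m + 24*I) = (m^2 + m*(3 + 7*I) + 21*I)/(m^2 + m*(4 + 6*I) + 24*I)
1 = 1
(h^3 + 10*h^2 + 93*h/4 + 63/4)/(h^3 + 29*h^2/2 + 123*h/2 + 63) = (h + 3/2)/(h + 6)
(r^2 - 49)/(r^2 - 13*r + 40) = (r^2 - 49)/(r^2 - 13*r + 40)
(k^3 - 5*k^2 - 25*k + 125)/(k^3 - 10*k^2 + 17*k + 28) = (k^3 - 5*k^2 - 25*k + 125)/(k^3 - 10*k^2 + 17*k + 28)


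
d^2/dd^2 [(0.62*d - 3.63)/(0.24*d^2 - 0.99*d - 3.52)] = ((2.97 - 0.8928*d)*(-0.24*d^2 + 0.99*d + 3.52) - (0.48*d - 0.99)*(0.62*d - 3.63)*(0.96*d - 1.98))/(-0.24*d^2 + 0.99*d + 3.52)^3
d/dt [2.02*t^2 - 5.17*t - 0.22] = 4.04*t - 5.17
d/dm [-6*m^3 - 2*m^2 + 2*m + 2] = -18*m^2 - 4*m + 2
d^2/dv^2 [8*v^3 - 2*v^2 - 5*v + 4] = 48*v - 4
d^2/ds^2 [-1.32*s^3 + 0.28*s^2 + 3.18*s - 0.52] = 0.56 - 7.92*s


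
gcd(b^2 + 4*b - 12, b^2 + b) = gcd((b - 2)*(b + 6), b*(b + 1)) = 1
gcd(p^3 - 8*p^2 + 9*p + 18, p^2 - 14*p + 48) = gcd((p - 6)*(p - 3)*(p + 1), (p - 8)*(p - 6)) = p - 6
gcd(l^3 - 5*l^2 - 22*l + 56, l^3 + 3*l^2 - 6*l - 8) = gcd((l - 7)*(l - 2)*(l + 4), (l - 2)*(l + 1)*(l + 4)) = l^2 + 2*l - 8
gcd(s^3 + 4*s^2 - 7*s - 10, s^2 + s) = s + 1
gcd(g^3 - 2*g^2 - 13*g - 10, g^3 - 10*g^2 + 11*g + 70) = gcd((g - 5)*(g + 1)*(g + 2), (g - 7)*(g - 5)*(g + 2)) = g^2 - 3*g - 10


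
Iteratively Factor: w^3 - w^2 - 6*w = (w + 2)*(w^2 - 3*w) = (w - 3)*(w + 2)*(w)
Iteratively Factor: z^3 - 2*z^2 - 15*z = (z)*(z^2 - 2*z - 15) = z*(z - 5)*(z + 3)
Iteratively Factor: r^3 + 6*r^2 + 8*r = (r)*(r^2 + 6*r + 8) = r*(r + 2)*(r + 4)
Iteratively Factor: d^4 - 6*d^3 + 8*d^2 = (d)*(d^3 - 6*d^2 + 8*d) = d^2*(d^2 - 6*d + 8) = d^2*(d - 4)*(d - 2)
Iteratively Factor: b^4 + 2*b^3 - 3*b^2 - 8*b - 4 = (b + 1)*(b^3 + b^2 - 4*b - 4) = (b + 1)^2*(b^2 - 4) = (b - 2)*(b + 1)^2*(b + 2)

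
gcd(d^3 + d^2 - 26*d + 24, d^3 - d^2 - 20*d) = 1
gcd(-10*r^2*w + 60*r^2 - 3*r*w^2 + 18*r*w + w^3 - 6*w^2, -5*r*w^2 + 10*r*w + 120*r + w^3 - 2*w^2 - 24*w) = 5*r*w - 30*r - w^2 + 6*w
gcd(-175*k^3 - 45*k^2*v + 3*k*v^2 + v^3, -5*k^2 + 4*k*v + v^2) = 5*k + v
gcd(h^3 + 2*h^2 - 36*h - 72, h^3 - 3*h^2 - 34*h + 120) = h + 6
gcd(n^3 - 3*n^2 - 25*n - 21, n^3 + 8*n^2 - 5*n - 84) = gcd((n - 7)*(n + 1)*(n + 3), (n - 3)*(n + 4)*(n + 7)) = 1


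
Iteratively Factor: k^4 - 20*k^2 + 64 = (k - 2)*(k^3 + 2*k^2 - 16*k - 32) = (k - 2)*(k + 2)*(k^2 - 16) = (k - 2)*(k + 2)*(k + 4)*(k - 4)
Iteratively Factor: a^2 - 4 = (a + 2)*(a - 2)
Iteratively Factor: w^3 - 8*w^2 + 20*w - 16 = (w - 2)*(w^2 - 6*w + 8) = (w - 2)^2*(w - 4)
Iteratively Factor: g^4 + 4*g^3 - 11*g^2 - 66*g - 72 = (g + 3)*(g^3 + g^2 - 14*g - 24) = (g + 2)*(g + 3)*(g^2 - g - 12) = (g + 2)*(g + 3)^2*(g - 4)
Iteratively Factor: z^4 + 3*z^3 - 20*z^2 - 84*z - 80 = (z + 2)*(z^3 + z^2 - 22*z - 40) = (z - 5)*(z + 2)*(z^2 + 6*z + 8) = (z - 5)*(z + 2)^2*(z + 4)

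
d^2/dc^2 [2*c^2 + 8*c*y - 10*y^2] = 4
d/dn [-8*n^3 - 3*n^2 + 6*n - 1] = -24*n^2 - 6*n + 6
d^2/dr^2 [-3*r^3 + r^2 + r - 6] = 2 - 18*r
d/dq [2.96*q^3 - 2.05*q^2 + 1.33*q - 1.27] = 8.88*q^2 - 4.1*q + 1.33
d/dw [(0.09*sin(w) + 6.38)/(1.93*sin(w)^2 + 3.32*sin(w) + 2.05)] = (-24.6268*sin(w) + 0.08685*cos(2*w) - 21.08395)*cos(w)/(1.93*sin(w)^2 + 3.32*sin(w) + 2.05)^2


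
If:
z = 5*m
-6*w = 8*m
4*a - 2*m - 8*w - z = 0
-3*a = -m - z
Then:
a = 0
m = 0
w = 0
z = 0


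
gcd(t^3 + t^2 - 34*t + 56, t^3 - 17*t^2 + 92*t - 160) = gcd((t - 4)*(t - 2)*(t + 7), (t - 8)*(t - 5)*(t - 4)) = t - 4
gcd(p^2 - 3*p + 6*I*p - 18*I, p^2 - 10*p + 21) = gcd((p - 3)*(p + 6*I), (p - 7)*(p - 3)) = p - 3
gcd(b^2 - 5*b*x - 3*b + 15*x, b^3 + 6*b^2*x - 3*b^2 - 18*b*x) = b - 3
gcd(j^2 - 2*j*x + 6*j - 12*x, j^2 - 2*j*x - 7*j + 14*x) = -j + 2*x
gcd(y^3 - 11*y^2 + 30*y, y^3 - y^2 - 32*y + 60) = y - 5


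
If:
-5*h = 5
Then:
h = -1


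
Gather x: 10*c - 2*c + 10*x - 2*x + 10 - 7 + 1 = 8*c + 8*x + 4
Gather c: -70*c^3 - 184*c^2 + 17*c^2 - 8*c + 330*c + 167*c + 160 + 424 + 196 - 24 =-70*c^3 - 167*c^2 + 489*c + 756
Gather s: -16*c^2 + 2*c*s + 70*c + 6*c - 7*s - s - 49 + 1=-16*c^2 + 76*c + s*(2*c - 8) - 48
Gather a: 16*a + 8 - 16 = 16*a - 8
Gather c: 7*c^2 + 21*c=7*c^2 + 21*c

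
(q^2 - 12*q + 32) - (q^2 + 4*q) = 32 - 16*q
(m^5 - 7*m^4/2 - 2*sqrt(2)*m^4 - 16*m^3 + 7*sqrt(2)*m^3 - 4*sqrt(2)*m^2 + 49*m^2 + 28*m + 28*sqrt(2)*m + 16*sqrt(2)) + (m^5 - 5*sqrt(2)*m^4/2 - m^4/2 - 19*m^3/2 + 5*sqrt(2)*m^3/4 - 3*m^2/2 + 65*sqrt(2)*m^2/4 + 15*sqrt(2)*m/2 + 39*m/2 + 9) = 2*m^5 - 9*sqrt(2)*m^4/2 - 4*m^4 - 51*m^3/2 + 33*sqrt(2)*m^3/4 + 49*sqrt(2)*m^2/4 + 95*m^2/2 + 95*m/2 + 71*sqrt(2)*m/2 + 9 + 16*sqrt(2)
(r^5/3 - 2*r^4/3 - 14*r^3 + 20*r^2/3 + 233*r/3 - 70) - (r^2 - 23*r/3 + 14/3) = r^5/3 - 2*r^4/3 - 14*r^3 + 17*r^2/3 + 256*r/3 - 224/3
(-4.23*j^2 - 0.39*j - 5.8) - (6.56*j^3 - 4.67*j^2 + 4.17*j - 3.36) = -6.56*j^3 + 0.44*j^2 - 4.56*j - 2.44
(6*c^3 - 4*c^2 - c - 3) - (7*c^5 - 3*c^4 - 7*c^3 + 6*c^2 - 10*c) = -7*c^5 + 3*c^4 + 13*c^3 - 10*c^2 + 9*c - 3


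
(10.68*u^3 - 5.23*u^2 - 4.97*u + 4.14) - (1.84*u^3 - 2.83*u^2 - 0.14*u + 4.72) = 8.84*u^3 - 2.4*u^2 - 4.83*u - 0.58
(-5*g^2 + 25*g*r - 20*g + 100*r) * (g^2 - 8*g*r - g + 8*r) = -5*g^4 + 65*g^3*r - 15*g^3 - 200*g^2*r^2 + 195*g^2*r + 20*g^2 - 600*g*r^2 - 260*g*r + 800*r^2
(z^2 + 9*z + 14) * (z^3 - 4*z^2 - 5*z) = z^5 + 5*z^4 - 27*z^3 - 101*z^2 - 70*z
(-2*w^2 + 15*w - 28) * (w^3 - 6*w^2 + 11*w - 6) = -2*w^5 + 27*w^4 - 140*w^3 + 345*w^2 - 398*w + 168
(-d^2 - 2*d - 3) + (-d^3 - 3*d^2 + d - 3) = -d^3 - 4*d^2 - d - 6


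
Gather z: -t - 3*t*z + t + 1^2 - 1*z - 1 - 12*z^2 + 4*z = -12*z^2 + z*(3 - 3*t)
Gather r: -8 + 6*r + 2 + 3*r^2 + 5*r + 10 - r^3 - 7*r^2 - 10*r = -r^3 - 4*r^2 + r + 4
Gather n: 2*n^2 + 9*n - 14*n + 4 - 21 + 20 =2*n^2 - 5*n + 3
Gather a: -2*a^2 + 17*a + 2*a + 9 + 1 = -2*a^2 + 19*a + 10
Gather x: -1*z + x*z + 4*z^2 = x*z + 4*z^2 - z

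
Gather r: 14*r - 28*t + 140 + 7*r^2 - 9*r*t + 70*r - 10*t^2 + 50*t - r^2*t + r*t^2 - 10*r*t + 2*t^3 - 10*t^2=r^2*(7 - t) + r*(t^2 - 19*t + 84) + 2*t^3 - 20*t^2 + 22*t + 140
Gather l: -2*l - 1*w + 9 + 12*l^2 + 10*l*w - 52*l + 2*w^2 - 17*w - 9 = 12*l^2 + l*(10*w - 54) + 2*w^2 - 18*w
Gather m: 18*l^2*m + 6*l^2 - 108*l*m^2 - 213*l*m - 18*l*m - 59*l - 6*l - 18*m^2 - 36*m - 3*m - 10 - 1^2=6*l^2 - 65*l + m^2*(-108*l - 18) + m*(18*l^2 - 231*l - 39) - 11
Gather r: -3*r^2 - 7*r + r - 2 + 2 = -3*r^2 - 6*r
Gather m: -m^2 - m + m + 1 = 1 - m^2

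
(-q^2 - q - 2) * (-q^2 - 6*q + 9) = q^4 + 7*q^3 - q^2 + 3*q - 18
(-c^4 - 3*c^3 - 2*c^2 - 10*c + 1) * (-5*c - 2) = 5*c^5 + 17*c^4 + 16*c^3 + 54*c^2 + 15*c - 2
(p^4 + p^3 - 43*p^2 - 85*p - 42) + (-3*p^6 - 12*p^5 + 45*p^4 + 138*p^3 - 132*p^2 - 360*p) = -3*p^6 - 12*p^5 + 46*p^4 + 139*p^3 - 175*p^2 - 445*p - 42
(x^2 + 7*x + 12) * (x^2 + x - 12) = x^4 + 8*x^3 + 7*x^2 - 72*x - 144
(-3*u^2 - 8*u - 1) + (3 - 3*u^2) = -6*u^2 - 8*u + 2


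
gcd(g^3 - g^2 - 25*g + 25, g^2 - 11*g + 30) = g - 5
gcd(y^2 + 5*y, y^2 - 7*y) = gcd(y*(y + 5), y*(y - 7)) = y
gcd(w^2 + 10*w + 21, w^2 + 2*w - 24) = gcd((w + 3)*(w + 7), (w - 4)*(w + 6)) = 1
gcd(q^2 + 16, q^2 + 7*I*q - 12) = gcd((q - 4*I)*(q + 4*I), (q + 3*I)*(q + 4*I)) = q + 4*I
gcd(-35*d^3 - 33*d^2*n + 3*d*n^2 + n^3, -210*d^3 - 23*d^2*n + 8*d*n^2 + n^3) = 35*d^2 - 2*d*n - n^2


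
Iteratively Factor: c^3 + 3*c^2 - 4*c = (c)*(c^2 + 3*c - 4) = c*(c + 4)*(c - 1)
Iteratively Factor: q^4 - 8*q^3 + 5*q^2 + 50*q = (q - 5)*(q^3 - 3*q^2 - 10*q) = (q - 5)^2*(q^2 + 2*q) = (q - 5)^2*(q + 2)*(q)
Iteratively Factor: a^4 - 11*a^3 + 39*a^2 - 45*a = (a - 3)*(a^3 - 8*a^2 + 15*a) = (a - 3)^2*(a^2 - 5*a) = (a - 5)*(a - 3)^2*(a)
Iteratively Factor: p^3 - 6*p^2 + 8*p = (p - 2)*(p^2 - 4*p) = (p - 4)*(p - 2)*(p)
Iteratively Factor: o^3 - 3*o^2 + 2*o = (o - 2)*(o^2 - o) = (o - 2)*(o - 1)*(o)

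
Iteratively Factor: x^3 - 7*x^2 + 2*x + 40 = (x + 2)*(x^2 - 9*x + 20) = (x - 5)*(x + 2)*(x - 4)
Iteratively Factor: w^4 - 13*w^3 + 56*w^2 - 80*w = (w - 4)*(w^3 - 9*w^2 + 20*w) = (w - 5)*(w - 4)*(w^2 - 4*w) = w*(w - 5)*(w - 4)*(w - 4)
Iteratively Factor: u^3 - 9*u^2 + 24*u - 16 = (u - 4)*(u^2 - 5*u + 4) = (u - 4)*(u - 1)*(u - 4)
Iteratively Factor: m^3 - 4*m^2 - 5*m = (m - 5)*(m^2 + m) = m*(m - 5)*(m + 1)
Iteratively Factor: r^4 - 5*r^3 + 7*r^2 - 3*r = (r)*(r^3 - 5*r^2 + 7*r - 3) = r*(r - 1)*(r^2 - 4*r + 3) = r*(r - 1)^2*(r - 3)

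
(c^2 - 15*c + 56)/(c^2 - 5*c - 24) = (c - 7)/(c + 3)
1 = 1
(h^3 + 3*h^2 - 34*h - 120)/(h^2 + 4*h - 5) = (h^2 - 2*h - 24)/(h - 1)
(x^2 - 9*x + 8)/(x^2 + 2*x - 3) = (x - 8)/(x + 3)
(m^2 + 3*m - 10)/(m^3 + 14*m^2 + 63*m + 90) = (m - 2)/(m^2 + 9*m + 18)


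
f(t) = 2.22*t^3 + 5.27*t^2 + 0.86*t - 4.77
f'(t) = 6.66*t^2 + 10.54*t + 0.86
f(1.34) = 11.19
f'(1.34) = 26.94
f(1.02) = 3.95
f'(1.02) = 18.54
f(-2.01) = -3.24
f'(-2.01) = 6.58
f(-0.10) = -4.81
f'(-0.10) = -0.13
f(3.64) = 175.25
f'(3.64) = 127.47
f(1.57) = 18.16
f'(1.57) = 33.82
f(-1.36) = -1.78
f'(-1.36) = -1.16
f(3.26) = 130.96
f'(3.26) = 106.00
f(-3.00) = -19.86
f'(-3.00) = 29.18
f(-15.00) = -6324.42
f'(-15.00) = 1341.26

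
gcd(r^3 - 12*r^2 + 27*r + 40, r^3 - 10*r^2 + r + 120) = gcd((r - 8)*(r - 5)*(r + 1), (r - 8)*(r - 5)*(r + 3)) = r^2 - 13*r + 40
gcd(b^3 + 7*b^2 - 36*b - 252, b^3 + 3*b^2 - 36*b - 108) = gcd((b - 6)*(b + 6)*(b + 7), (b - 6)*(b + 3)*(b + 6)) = b^2 - 36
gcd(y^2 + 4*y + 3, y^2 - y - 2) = y + 1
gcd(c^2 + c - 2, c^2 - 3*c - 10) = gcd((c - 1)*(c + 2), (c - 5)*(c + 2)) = c + 2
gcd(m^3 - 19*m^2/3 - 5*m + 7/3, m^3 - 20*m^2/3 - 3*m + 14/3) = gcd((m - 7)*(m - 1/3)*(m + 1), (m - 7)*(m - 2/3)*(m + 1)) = m^2 - 6*m - 7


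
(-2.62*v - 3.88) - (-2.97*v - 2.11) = 0.35*v - 1.77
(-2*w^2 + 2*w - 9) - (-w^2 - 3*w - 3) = -w^2 + 5*w - 6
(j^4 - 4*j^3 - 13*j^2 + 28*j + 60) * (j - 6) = j^5 - 10*j^4 + 11*j^3 + 106*j^2 - 108*j - 360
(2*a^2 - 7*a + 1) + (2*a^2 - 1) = 4*a^2 - 7*a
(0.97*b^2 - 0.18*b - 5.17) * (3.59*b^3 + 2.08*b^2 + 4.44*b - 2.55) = 3.4823*b^5 + 1.3714*b^4 - 14.6279*b^3 - 14.0263*b^2 - 22.4958*b + 13.1835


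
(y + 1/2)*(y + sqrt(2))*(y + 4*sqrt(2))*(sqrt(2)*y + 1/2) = sqrt(2)*y^4 + sqrt(2)*y^3/2 + 21*y^3/2 + 21*y^2/4 + 21*sqrt(2)*y^2/2 + 4*y + 21*sqrt(2)*y/4 + 2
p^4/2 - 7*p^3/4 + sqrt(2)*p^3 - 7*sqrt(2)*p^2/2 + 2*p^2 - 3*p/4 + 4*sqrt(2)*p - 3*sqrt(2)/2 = (p/2 + sqrt(2))*(p - 3/2)*(p - 1)^2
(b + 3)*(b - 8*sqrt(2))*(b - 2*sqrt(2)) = b^3 - 10*sqrt(2)*b^2 + 3*b^2 - 30*sqrt(2)*b + 32*b + 96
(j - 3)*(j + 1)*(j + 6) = j^3 + 4*j^2 - 15*j - 18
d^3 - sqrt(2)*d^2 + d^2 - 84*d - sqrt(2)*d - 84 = (d + 1)*(d - 7*sqrt(2))*(d + 6*sqrt(2))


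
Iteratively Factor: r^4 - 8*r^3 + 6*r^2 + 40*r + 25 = (r + 1)*(r^3 - 9*r^2 + 15*r + 25) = (r - 5)*(r + 1)*(r^2 - 4*r - 5) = (r - 5)^2*(r + 1)*(r + 1)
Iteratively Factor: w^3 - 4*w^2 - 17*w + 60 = (w + 4)*(w^2 - 8*w + 15) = (w - 3)*(w + 4)*(w - 5)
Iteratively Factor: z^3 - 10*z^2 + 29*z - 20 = (z - 1)*(z^2 - 9*z + 20) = (z - 4)*(z - 1)*(z - 5)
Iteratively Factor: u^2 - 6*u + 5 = (u - 1)*(u - 5)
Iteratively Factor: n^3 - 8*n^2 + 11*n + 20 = (n - 5)*(n^2 - 3*n - 4) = (n - 5)*(n - 4)*(n + 1)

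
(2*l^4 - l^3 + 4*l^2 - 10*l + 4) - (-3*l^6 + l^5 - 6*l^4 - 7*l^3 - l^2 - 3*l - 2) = 3*l^6 - l^5 + 8*l^4 + 6*l^3 + 5*l^2 - 7*l + 6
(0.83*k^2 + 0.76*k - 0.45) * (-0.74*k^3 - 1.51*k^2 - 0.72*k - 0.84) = -0.6142*k^5 - 1.8157*k^4 - 1.4122*k^3 - 0.5649*k^2 - 0.3144*k + 0.378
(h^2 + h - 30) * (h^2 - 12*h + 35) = h^4 - 11*h^3 - 7*h^2 + 395*h - 1050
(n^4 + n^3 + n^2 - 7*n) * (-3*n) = -3*n^5 - 3*n^4 - 3*n^3 + 21*n^2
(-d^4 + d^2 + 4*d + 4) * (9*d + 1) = -9*d^5 - d^4 + 9*d^3 + 37*d^2 + 40*d + 4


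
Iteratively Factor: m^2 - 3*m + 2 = (m - 1)*(m - 2)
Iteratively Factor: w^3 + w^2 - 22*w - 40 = (w + 2)*(w^2 - w - 20) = (w - 5)*(w + 2)*(w + 4)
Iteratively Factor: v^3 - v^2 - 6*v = (v)*(v^2 - v - 6) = v*(v + 2)*(v - 3)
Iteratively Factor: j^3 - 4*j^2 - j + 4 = (j - 4)*(j^2 - 1) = (j - 4)*(j + 1)*(j - 1)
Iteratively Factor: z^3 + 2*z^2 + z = (z)*(z^2 + 2*z + 1) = z*(z + 1)*(z + 1)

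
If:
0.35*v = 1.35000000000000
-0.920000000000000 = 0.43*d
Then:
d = -2.14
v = 3.86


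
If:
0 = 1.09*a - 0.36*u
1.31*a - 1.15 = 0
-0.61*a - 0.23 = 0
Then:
No Solution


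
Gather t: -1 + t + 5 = t + 4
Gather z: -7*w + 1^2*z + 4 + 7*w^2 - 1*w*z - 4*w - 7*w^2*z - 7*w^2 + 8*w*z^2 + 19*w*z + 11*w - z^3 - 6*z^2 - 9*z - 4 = -z^3 + z^2*(8*w - 6) + z*(-7*w^2 + 18*w - 8)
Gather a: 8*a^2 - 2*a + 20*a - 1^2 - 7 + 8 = 8*a^2 + 18*a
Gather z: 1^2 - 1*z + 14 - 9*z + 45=60 - 10*z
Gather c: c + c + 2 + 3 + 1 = 2*c + 6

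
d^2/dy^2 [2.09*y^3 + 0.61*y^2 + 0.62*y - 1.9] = 12.54*y + 1.22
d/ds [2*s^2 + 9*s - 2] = 4*s + 9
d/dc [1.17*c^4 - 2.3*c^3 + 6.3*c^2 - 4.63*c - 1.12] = 4.68*c^3 - 6.9*c^2 + 12.6*c - 4.63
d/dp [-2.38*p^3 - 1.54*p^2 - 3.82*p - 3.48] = -7.14*p^2 - 3.08*p - 3.82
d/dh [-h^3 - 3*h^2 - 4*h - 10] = -3*h^2 - 6*h - 4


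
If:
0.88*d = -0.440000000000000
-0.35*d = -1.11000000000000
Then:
No Solution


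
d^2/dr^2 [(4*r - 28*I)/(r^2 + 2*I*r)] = 8*(r*(-3*r + 5*I)*(r + 2*I) + 4*(r - 7*I)*(r + I)^2)/(r^3*(r + 2*I)^3)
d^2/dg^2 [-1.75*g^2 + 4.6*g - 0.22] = -3.50000000000000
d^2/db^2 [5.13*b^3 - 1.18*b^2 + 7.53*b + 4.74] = 30.78*b - 2.36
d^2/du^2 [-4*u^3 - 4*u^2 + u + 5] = -24*u - 8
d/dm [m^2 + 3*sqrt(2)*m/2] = 2*m + 3*sqrt(2)/2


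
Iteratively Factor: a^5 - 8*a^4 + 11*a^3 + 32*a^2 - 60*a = (a - 2)*(a^4 - 6*a^3 - a^2 + 30*a) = (a - 5)*(a - 2)*(a^3 - a^2 - 6*a) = a*(a - 5)*(a - 2)*(a^2 - a - 6) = a*(a - 5)*(a - 2)*(a + 2)*(a - 3)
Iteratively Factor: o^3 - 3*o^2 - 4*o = (o - 4)*(o^2 + o) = o*(o - 4)*(o + 1)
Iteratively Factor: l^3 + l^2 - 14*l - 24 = (l + 2)*(l^2 - l - 12) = (l + 2)*(l + 3)*(l - 4)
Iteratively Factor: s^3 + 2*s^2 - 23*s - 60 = (s - 5)*(s^2 + 7*s + 12) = (s - 5)*(s + 3)*(s + 4)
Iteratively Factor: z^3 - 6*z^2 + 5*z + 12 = (z - 4)*(z^2 - 2*z - 3) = (z - 4)*(z - 3)*(z + 1)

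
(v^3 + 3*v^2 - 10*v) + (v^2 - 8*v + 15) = v^3 + 4*v^2 - 18*v + 15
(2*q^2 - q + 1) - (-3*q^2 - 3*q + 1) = 5*q^2 + 2*q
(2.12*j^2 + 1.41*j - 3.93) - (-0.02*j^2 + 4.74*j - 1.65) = 2.14*j^2 - 3.33*j - 2.28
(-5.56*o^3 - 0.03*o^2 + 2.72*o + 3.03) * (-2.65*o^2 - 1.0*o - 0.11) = 14.734*o^5 + 5.6395*o^4 - 6.5664*o^3 - 10.7462*o^2 - 3.3292*o - 0.3333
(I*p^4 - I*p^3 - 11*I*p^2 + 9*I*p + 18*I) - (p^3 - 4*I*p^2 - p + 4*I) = I*p^4 - p^3 - I*p^3 - 7*I*p^2 + p + 9*I*p + 14*I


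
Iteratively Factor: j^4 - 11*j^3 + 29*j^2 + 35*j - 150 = (j - 5)*(j^3 - 6*j^2 - j + 30) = (j - 5)*(j - 3)*(j^2 - 3*j - 10) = (j - 5)*(j - 3)*(j + 2)*(j - 5)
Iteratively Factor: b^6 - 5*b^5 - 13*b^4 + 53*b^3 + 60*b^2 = (b)*(b^5 - 5*b^4 - 13*b^3 + 53*b^2 + 60*b) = b*(b + 3)*(b^4 - 8*b^3 + 11*b^2 + 20*b) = b^2*(b + 3)*(b^3 - 8*b^2 + 11*b + 20) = b^2*(b + 1)*(b + 3)*(b^2 - 9*b + 20) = b^2*(b - 4)*(b + 1)*(b + 3)*(b - 5)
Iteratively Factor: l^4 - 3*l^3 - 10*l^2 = (l - 5)*(l^3 + 2*l^2) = l*(l - 5)*(l^2 + 2*l) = l^2*(l - 5)*(l + 2)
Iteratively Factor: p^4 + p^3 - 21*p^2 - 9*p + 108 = (p - 3)*(p^3 + 4*p^2 - 9*p - 36) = (p - 3)*(p + 4)*(p^2 - 9) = (p - 3)^2*(p + 4)*(p + 3)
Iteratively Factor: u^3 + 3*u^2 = (u)*(u^2 + 3*u) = u*(u + 3)*(u)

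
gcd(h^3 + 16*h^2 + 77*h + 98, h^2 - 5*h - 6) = 1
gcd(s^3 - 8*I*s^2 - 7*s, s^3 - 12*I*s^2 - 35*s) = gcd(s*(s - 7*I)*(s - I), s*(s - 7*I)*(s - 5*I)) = s^2 - 7*I*s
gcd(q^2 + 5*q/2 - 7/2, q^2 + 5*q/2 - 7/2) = q^2 + 5*q/2 - 7/2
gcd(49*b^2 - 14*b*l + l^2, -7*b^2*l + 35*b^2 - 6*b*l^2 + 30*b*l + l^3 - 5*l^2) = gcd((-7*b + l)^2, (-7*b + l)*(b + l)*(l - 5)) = 7*b - l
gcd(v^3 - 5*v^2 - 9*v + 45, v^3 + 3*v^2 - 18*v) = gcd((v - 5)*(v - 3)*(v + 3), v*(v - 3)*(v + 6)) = v - 3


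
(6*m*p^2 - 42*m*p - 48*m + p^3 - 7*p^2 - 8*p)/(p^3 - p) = (6*m*p - 48*m + p^2 - 8*p)/(p*(p - 1))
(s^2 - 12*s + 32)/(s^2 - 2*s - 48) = (s - 4)/(s + 6)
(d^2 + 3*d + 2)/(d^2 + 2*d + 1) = (d + 2)/(d + 1)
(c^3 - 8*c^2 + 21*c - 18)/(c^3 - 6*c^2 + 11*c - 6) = (c - 3)/(c - 1)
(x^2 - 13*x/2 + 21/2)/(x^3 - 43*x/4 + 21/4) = 2*(2*x - 7)/(4*x^2 + 12*x - 7)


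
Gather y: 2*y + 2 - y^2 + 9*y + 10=-y^2 + 11*y + 12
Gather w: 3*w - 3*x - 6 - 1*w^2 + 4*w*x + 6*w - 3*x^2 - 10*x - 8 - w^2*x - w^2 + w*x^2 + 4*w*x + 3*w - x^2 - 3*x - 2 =w^2*(-x - 2) + w*(x^2 + 8*x + 12) - 4*x^2 - 16*x - 16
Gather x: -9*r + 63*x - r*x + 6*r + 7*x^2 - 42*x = -3*r + 7*x^2 + x*(21 - r)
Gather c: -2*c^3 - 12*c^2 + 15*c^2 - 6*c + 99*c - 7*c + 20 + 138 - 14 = -2*c^3 + 3*c^2 + 86*c + 144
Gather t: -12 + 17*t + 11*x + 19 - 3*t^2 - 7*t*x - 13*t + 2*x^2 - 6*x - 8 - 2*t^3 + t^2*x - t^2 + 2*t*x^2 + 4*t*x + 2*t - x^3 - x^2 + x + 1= -2*t^3 + t^2*(x - 4) + t*(2*x^2 - 3*x + 6) - x^3 + x^2 + 6*x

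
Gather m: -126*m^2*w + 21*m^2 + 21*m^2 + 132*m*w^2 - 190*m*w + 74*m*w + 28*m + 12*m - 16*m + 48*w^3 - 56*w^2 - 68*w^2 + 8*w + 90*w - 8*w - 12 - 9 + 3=m^2*(42 - 126*w) + m*(132*w^2 - 116*w + 24) + 48*w^3 - 124*w^2 + 90*w - 18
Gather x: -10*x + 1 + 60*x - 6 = 50*x - 5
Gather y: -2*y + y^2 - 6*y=y^2 - 8*y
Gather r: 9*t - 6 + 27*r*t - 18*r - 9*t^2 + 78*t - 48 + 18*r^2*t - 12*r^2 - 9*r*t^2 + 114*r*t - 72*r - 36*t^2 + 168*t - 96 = r^2*(18*t - 12) + r*(-9*t^2 + 141*t - 90) - 45*t^2 + 255*t - 150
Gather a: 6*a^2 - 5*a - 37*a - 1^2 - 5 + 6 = 6*a^2 - 42*a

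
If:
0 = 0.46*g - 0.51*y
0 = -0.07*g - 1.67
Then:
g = -23.86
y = -21.52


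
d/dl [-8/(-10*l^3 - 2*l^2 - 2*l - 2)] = 4*(-15*l^2 - 2*l - 1)/(5*l^3 + l^2 + l + 1)^2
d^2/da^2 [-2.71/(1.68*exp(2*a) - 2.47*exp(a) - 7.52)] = (2.71*(3.36*exp(a) - 2.47)*(6.72*exp(a) - 4.94)*exp(a) + (18.2112*exp(a) - 6.6937)*(-1.68*exp(2*a) + 2.47*exp(a) + 7.52))*exp(a)/(-1.68*exp(2*a) + 2.47*exp(a) + 7.52)^3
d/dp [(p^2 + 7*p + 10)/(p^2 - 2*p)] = (-9*p^2 - 20*p + 20)/(p^2*(p^2 - 4*p + 4))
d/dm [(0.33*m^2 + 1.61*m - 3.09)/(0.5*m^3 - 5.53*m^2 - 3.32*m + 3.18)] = (-0.165*m^4 - 1.61*m^3 + 12.4427*m^2 - 32.0766*m - 5.139)/(0.25*m^6 - 5.53*m^5 + 27.2609*m^4 + 39.8992*m^3 - 24.1484*m^2 - 21.1152*m + 10.1124)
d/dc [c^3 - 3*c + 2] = 3*c^2 - 3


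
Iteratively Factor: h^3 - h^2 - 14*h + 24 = (h - 3)*(h^2 + 2*h - 8) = (h - 3)*(h - 2)*(h + 4)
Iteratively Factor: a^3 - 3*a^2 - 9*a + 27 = (a + 3)*(a^2 - 6*a + 9) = (a - 3)*(a + 3)*(a - 3)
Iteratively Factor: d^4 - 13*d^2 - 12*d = (d + 1)*(d^3 - d^2 - 12*d) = d*(d + 1)*(d^2 - d - 12) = d*(d - 4)*(d + 1)*(d + 3)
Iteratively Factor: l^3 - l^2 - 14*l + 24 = (l + 4)*(l^2 - 5*l + 6) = (l - 2)*(l + 4)*(l - 3)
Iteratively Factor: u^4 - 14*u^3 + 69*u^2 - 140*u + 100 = (u - 5)*(u^3 - 9*u^2 + 24*u - 20) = (u - 5)^2*(u^2 - 4*u + 4) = (u - 5)^2*(u - 2)*(u - 2)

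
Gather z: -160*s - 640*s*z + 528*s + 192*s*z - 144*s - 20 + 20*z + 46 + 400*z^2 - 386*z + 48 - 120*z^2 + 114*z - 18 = 224*s + 280*z^2 + z*(-448*s - 252) + 56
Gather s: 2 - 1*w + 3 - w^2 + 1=-w^2 - w + 6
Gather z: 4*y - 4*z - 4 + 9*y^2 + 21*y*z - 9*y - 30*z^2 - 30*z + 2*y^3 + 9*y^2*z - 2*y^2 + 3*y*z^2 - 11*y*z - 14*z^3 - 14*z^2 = 2*y^3 + 7*y^2 - 5*y - 14*z^3 + z^2*(3*y - 44) + z*(9*y^2 + 10*y - 34) - 4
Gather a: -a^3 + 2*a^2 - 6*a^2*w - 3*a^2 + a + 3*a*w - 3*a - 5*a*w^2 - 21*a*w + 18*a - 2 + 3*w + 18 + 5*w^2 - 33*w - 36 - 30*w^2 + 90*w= -a^3 + a^2*(-6*w - 1) + a*(-5*w^2 - 18*w + 16) - 25*w^2 + 60*w - 20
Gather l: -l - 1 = -l - 1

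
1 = 1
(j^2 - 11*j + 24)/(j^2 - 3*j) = (j - 8)/j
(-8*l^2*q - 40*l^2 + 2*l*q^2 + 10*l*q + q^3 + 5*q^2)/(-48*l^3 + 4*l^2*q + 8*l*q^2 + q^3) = (q + 5)/(6*l + q)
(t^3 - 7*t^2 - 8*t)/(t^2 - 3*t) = (t^2 - 7*t - 8)/(t - 3)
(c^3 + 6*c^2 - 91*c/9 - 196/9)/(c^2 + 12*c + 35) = (c^2 - c - 28/9)/(c + 5)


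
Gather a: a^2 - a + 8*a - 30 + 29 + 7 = a^2 + 7*a + 6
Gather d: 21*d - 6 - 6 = 21*d - 12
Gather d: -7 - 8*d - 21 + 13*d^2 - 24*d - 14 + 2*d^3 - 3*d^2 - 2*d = 2*d^3 + 10*d^2 - 34*d - 42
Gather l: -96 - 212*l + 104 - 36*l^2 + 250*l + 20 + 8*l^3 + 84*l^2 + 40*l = 8*l^3 + 48*l^2 + 78*l + 28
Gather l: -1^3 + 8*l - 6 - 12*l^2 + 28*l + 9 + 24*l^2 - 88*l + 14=12*l^2 - 52*l + 16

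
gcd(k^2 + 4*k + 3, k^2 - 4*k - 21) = k + 3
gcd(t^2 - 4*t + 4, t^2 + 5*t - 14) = t - 2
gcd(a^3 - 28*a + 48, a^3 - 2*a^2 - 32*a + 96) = a^2 + 2*a - 24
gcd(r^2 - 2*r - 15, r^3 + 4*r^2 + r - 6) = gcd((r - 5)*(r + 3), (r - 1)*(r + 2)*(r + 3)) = r + 3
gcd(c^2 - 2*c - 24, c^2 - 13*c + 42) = c - 6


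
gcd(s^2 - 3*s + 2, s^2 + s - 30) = 1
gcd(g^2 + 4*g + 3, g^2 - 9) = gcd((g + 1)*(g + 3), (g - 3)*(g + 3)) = g + 3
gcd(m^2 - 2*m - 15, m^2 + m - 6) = m + 3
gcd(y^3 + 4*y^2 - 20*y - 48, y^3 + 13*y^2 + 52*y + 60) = y^2 + 8*y + 12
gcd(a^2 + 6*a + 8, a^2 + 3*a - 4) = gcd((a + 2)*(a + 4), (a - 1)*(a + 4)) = a + 4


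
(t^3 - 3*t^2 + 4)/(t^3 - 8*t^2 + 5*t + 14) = (t - 2)/(t - 7)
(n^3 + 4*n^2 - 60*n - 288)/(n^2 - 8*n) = n + 12 + 36/n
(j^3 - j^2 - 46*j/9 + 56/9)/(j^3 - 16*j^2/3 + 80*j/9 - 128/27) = 3*(3*j^2 + j - 14)/(9*j^2 - 36*j + 32)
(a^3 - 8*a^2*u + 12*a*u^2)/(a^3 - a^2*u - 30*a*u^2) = (a - 2*u)/(a + 5*u)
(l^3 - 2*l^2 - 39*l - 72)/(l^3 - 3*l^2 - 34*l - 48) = (l + 3)/(l + 2)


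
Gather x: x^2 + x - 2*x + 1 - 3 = x^2 - x - 2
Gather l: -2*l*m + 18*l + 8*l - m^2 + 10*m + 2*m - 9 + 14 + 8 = l*(26 - 2*m) - m^2 + 12*m + 13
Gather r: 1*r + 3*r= 4*r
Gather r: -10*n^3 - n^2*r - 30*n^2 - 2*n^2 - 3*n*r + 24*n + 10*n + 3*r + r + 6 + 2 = -10*n^3 - 32*n^2 + 34*n + r*(-n^2 - 3*n + 4) + 8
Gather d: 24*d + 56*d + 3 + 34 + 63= 80*d + 100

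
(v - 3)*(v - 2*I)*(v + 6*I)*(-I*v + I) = -I*v^4 + 4*v^3 + 4*I*v^3 - 16*v^2 - 15*I*v^2 + 12*v + 48*I*v - 36*I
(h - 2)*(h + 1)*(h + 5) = h^3 + 4*h^2 - 7*h - 10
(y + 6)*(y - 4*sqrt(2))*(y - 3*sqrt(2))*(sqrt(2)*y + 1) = sqrt(2)*y^4 - 13*y^3 + 6*sqrt(2)*y^3 - 78*y^2 + 17*sqrt(2)*y^2 + 24*y + 102*sqrt(2)*y + 144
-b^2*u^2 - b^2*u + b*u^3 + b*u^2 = u*(-b + u)*(b*u + b)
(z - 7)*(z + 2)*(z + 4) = z^3 - z^2 - 34*z - 56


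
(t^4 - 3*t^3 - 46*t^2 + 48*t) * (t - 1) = t^5 - 4*t^4 - 43*t^3 + 94*t^2 - 48*t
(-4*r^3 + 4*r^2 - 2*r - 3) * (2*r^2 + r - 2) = -8*r^5 + 4*r^4 + 8*r^3 - 16*r^2 + r + 6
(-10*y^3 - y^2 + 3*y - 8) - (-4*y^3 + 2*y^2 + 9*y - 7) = -6*y^3 - 3*y^2 - 6*y - 1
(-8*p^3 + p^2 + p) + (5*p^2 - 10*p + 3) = -8*p^3 + 6*p^2 - 9*p + 3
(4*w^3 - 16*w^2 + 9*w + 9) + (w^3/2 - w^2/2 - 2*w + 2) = 9*w^3/2 - 33*w^2/2 + 7*w + 11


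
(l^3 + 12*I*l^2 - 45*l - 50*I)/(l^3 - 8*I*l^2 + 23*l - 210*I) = (l^2 + 7*I*l - 10)/(l^2 - 13*I*l - 42)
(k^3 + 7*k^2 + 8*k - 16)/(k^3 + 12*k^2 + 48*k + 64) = (k - 1)/(k + 4)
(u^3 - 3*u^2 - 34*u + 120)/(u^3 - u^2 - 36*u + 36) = (u^2 - 9*u + 20)/(u^2 - 7*u + 6)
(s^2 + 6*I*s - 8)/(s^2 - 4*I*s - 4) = (-s^2 - 6*I*s + 8)/(-s^2 + 4*I*s + 4)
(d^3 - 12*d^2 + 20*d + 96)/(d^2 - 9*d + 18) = (d^2 - 6*d - 16)/(d - 3)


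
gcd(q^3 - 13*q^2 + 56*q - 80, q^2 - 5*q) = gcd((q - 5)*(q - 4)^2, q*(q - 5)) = q - 5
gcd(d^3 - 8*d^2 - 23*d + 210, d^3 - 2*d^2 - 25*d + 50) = d + 5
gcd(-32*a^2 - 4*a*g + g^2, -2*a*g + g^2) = 1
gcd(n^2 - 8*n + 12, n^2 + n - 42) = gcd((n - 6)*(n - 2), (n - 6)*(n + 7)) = n - 6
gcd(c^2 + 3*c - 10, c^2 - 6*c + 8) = c - 2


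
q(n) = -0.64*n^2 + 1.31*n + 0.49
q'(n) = 1.31 - 1.28*n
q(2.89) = -1.07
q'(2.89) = -2.39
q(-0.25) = 0.12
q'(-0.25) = 1.63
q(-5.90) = -29.52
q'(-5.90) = 8.86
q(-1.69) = -3.55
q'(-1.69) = 3.47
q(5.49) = -11.61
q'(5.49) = -5.72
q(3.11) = -1.63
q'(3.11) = -2.67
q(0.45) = 0.95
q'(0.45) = 0.73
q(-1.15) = -1.86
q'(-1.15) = 2.78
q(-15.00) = -163.16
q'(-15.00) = 20.51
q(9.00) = -39.56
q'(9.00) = -10.21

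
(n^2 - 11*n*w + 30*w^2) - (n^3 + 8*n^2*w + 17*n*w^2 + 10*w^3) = -n^3 - 8*n^2*w + n^2 - 17*n*w^2 - 11*n*w - 10*w^3 + 30*w^2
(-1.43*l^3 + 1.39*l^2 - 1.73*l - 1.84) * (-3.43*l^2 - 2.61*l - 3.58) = 4.9049*l^5 - 1.0354*l^4 + 7.4254*l^3 + 5.8503*l^2 + 10.9958*l + 6.5872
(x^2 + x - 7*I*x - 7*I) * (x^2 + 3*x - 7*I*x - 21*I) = x^4 + 4*x^3 - 14*I*x^3 - 46*x^2 - 56*I*x^2 - 196*x - 42*I*x - 147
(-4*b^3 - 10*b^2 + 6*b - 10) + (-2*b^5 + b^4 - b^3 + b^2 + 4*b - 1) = -2*b^5 + b^4 - 5*b^3 - 9*b^2 + 10*b - 11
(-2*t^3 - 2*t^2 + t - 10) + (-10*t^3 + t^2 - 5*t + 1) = -12*t^3 - t^2 - 4*t - 9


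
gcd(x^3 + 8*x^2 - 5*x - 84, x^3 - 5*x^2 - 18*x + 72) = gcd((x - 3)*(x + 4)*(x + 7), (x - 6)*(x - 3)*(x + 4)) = x^2 + x - 12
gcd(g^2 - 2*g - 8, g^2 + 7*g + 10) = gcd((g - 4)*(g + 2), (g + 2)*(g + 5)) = g + 2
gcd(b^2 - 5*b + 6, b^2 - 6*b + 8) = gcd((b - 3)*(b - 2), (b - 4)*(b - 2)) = b - 2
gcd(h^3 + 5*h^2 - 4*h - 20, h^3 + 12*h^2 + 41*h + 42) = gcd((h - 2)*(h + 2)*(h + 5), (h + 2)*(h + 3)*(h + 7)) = h + 2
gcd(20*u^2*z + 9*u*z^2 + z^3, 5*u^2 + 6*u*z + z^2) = 5*u + z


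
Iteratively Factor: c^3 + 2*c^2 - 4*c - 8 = (c - 2)*(c^2 + 4*c + 4) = (c - 2)*(c + 2)*(c + 2)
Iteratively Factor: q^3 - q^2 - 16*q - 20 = (q + 2)*(q^2 - 3*q - 10) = (q - 5)*(q + 2)*(q + 2)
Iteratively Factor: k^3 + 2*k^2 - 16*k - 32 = (k + 4)*(k^2 - 2*k - 8) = (k + 2)*(k + 4)*(k - 4)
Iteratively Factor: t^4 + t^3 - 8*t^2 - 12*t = (t - 3)*(t^3 + 4*t^2 + 4*t) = t*(t - 3)*(t^2 + 4*t + 4) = t*(t - 3)*(t + 2)*(t + 2)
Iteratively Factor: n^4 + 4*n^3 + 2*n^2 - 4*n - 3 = (n + 1)*(n^3 + 3*n^2 - n - 3) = (n + 1)*(n + 3)*(n^2 - 1) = (n - 1)*(n + 1)*(n + 3)*(n + 1)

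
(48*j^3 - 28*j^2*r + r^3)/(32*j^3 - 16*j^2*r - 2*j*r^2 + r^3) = (6*j + r)/(4*j + r)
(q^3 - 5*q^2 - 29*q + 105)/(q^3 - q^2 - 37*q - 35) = (q - 3)/(q + 1)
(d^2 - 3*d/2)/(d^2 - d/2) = (2*d - 3)/(2*d - 1)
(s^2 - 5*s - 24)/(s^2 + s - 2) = (s^2 - 5*s - 24)/(s^2 + s - 2)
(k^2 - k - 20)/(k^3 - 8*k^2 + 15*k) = (k + 4)/(k*(k - 3))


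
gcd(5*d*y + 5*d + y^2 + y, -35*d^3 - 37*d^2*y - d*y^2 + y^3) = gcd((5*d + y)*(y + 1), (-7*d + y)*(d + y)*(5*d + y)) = 5*d + y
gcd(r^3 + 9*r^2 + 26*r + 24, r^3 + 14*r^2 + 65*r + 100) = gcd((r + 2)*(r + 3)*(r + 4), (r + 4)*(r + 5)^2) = r + 4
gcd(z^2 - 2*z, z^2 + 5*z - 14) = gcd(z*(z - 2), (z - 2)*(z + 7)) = z - 2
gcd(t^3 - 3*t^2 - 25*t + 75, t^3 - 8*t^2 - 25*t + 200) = t^2 - 25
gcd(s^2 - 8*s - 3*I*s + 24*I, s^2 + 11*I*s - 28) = 1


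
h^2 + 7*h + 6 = (h + 1)*(h + 6)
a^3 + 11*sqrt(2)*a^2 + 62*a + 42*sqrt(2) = (a + sqrt(2))*(a + 3*sqrt(2))*(a + 7*sqrt(2))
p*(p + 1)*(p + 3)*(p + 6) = p^4 + 10*p^3 + 27*p^2 + 18*p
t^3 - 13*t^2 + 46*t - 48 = (t - 8)*(t - 3)*(t - 2)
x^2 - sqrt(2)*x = x*(x - sqrt(2))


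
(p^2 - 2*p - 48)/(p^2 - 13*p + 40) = (p + 6)/(p - 5)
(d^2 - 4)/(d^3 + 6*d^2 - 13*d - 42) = (d - 2)/(d^2 + 4*d - 21)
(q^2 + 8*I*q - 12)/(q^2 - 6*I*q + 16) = (q + 6*I)/(q - 8*I)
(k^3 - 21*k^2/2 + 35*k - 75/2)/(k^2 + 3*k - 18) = (2*k^2 - 15*k + 25)/(2*(k + 6))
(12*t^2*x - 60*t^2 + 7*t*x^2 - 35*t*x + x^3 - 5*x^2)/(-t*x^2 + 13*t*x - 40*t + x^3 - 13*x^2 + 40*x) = (12*t^2 + 7*t*x + x^2)/(-t*x + 8*t + x^2 - 8*x)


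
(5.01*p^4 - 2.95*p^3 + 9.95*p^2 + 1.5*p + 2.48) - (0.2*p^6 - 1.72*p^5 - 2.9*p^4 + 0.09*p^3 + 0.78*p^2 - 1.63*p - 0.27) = -0.2*p^6 + 1.72*p^5 + 7.91*p^4 - 3.04*p^3 + 9.17*p^2 + 3.13*p + 2.75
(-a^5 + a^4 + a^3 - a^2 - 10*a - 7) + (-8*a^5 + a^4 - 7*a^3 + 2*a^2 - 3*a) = -9*a^5 + 2*a^4 - 6*a^3 + a^2 - 13*a - 7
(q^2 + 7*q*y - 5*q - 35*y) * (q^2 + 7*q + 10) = q^4 + 7*q^3*y + 2*q^3 + 14*q^2*y - 25*q^2 - 175*q*y - 50*q - 350*y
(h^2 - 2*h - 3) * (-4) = -4*h^2 + 8*h + 12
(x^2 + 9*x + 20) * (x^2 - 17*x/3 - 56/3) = x^4 + 10*x^3/3 - 149*x^2/3 - 844*x/3 - 1120/3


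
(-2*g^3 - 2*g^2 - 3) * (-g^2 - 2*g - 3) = 2*g^5 + 6*g^4 + 10*g^3 + 9*g^2 + 6*g + 9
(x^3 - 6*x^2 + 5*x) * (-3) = -3*x^3 + 18*x^2 - 15*x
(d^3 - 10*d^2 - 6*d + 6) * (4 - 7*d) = -7*d^4 + 74*d^3 + 2*d^2 - 66*d + 24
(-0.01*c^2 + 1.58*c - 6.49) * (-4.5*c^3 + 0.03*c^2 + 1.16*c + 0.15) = 0.045*c^5 - 7.1103*c^4 + 29.2408*c^3 + 1.6366*c^2 - 7.2914*c - 0.9735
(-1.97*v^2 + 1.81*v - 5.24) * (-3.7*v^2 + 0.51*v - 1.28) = 7.289*v^4 - 7.7017*v^3 + 22.8327*v^2 - 4.9892*v + 6.7072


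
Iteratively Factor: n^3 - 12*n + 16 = (n - 2)*(n^2 + 2*n - 8) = (n - 2)^2*(n + 4)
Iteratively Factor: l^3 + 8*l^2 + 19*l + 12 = (l + 3)*(l^2 + 5*l + 4) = (l + 3)*(l + 4)*(l + 1)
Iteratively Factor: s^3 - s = (s - 1)*(s^2 + s) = s*(s - 1)*(s + 1)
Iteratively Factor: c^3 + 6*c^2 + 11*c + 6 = (c + 2)*(c^2 + 4*c + 3) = (c + 1)*(c + 2)*(c + 3)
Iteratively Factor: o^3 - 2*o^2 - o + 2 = (o - 1)*(o^2 - o - 2) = (o - 2)*(o - 1)*(o + 1)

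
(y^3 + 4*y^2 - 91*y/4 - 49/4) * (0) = 0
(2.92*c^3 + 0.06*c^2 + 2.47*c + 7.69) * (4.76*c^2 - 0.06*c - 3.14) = 13.8992*c^5 + 0.1104*c^4 + 2.5848*c^3 + 36.2678*c^2 - 8.2172*c - 24.1466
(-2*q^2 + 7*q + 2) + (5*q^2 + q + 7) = 3*q^2 + 8*q + 9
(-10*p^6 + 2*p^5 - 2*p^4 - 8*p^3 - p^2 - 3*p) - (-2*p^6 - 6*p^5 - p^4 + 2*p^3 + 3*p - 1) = -8*p^6 + 8*p^5 - p^4 - 10*p^3 - p^2 - 6*p + 1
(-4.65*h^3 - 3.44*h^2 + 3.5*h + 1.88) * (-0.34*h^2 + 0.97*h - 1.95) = 1.581*h^5 - 3.3409*h^4 + 4.5407*h^3 + 9.4638*h^2 - 5.0014*h - 3.666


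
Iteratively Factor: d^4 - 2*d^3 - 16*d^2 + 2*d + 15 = (d + 1)*(d^3 - 3*d^2 - 13*d + 15) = (d + 1)*(d + 3)*(d^2 - 6*d + 5) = (d - 5)*(d + 1)*(d + 3)*(d - 1)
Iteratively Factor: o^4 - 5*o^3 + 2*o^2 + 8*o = (o - 4)*(o^3 - o^2 - 2*o) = o*(o - 4)*(o^2 - o - 2) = o*(o - 4)*(o + 1)*(o - 2)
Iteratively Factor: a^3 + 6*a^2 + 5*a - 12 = (a - 1)*(a^2 + 7*a + 12) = (a - 1)*(a + 4)*(a + 3)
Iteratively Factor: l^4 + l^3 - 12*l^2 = (l + 4)*(l^3 - 3*l^2) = (l - 3)*(l + 4)*(l^2) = l*(l - 3)*(l + 4)*(l)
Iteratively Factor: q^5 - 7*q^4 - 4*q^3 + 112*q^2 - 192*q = (q + 4)*(q^4 - 11*q^3 + 40*q^2 - 48*q) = (q - 3)*(q + 4)*(q^3 - 8*q^2 + 16*q) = (q - 4)*(q - 3)*(q + 4)*(q^2 - 4*q) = q*(q - 4)*(q - 3)*(q + 4)*(q - 4)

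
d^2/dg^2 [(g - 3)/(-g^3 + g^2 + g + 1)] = 2*((g - 3)*(-3*g^2 + 2*g + 1)^2 + (3*g^2 - 2*g + (g - 3)*(3*g - 1) - 1)*(-g^3 + g^2 + g + 1))/(-g^3 + g^2 + g + 1)^3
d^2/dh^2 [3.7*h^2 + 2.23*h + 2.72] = 7.40000000000000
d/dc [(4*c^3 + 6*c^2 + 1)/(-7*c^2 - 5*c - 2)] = (-28*c^4 - 40*c^3 - 54*c^2 - 10*c + 5)/(49*c^4 + 70*c^3 + 53*c^2 + 20*c + 4)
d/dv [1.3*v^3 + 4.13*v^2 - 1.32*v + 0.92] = 3.9*v^2 + 8.26*v - 1.32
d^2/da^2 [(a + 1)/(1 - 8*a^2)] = 16*(-32*a^2*(a + 1) + (3*a + 1)*(8*a^2 - 1))/(8*a^2 - 1)^3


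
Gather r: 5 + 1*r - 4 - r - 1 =0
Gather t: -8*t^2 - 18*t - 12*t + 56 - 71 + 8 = -8*t^2 - 30*t - 7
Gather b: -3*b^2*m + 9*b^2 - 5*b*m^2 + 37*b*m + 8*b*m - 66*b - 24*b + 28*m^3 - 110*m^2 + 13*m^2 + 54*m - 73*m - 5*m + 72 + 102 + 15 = b^2*(9 - 3*m) + b*(-5*m^2 + 45*m - 90) + 28*m^3 - 97*m^2 - 24*m + 189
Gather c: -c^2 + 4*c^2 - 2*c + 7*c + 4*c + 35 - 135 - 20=3*c^2 + 9*c - 120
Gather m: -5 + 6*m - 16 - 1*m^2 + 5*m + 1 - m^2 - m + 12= -2*m^2 + 10*m - 8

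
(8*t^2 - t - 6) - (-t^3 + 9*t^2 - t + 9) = t^3 - t^2 - 15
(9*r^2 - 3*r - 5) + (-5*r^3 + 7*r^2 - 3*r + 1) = -5*r^3 + 16*r^2 - 6*r - 4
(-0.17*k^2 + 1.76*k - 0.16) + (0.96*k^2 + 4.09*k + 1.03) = 0.79*k^2 + 5.85*k + 0.87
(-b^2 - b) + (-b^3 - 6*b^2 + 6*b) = -b^3 - 7*b^2 + 5*b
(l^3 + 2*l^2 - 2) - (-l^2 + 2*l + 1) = l^3 + 3*l^2 - 2*l - 3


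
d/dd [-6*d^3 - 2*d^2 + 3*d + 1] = -18*d^2 - 4*d + 3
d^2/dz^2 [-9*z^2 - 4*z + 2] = -18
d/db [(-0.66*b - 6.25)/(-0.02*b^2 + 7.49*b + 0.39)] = (-0.0132*b^2 - 0.25*b + 46.5551)/(0.0004*b^4 - 0.2996*b^3 + 56.0845*b^2 + 5.8422*b + 0.1521)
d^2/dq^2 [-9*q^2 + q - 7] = -18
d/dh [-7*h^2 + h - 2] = 1 - 14*h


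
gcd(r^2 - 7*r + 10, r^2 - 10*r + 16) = r - 2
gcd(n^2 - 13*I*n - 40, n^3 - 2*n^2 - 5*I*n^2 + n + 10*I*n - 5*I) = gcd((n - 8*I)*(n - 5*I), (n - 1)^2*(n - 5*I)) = n - 5*I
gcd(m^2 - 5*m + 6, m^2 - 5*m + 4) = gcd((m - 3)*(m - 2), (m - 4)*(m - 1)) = 1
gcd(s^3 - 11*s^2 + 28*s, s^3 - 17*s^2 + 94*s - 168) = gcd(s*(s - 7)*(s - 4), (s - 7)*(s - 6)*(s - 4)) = s^2 - 11*s + 28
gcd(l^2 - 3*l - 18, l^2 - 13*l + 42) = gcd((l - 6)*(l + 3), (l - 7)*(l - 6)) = l - 6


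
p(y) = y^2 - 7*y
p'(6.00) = 5.00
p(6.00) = -6.00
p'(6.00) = 5.00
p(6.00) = -6.00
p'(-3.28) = -13.56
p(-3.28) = 33.72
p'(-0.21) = -7.42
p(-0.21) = 1.51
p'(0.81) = -5.38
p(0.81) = -5.01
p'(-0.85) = -8.70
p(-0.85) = 6.67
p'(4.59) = 2.18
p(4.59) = -11.06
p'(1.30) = -4.40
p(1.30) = -7.41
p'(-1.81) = -10.62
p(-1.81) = 15.95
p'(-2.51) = -12.02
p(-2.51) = 23.87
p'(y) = 2*y - 7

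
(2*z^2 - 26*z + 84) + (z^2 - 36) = 3*z^2 - 26*z + 48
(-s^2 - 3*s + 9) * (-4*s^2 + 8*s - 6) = 4*s^4 + 4*s^3 - 54*s^2 + 90*s - 54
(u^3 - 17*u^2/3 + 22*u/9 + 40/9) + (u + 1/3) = u^3 - 17*u^2/3 + 31*u/9 + 43/9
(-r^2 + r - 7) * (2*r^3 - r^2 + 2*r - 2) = -2*r^5 + 3*r^4 - 17*r^3 + 11*r^2 - 16*r + 14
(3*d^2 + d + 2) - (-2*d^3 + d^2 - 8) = 2*d^3 + 2*d^2 + d + 10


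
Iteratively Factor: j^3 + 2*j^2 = (j + 2)*(j^2) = j*(j + 2)*(j)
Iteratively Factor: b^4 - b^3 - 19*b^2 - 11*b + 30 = (b + 2)*(b^3 - 3*b^2 - 13*b + 15) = (b - 5)*(b + 2)*(b^2 + 2*b - 3) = (b - 5)*(b - 1)*(b + 2)*(b + 3)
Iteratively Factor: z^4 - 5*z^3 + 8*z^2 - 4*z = (z - 2)*(z^3 - 3*z^2 + 2*z) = (z - 2)*(z - 1)*(z^2 - 2*z) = z*(z - 2)*(z - 1)*(z - 2)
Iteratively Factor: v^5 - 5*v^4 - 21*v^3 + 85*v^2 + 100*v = (v - 5)*(v^4 - 21*v^2 - 20*v) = (v - 5)*(v + 4)*(v^3 - 4*v^2 - 5*v) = (v - 5)^2*(v + 4)*(v^2 + v) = (v - 5)^2*(v + 1)*(v + 4)*(v)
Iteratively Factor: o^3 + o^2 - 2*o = (o + 2)*(o^2 - o) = (o - 1)*(o + 2)*(o)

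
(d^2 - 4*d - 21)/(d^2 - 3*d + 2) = (d^2 - 4*d - 21)/(d^2 - 3*d + 2)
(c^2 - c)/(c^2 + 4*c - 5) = c/(c + 5)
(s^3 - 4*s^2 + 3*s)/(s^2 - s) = s - 3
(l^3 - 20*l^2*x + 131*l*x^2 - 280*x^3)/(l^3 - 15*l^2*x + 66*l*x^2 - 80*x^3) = (-l + 7*x)/(-l + 2*x)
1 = 1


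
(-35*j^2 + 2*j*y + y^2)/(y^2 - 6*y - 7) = (35*j^2 - 2*j*y - y^2)/(-y^2 + 6*y + 7)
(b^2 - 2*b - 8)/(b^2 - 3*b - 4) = (b + 2)/(b + 1)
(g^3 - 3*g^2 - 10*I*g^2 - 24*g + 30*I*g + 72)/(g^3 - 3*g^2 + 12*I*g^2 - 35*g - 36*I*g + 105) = (g^2 - 10*I*g - 24)/(g^2 + 12*I*g - 35)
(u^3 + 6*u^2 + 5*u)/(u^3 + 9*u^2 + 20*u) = (u + 1)/(u + 4)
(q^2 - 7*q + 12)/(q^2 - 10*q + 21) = (q - 4)/(q - 7)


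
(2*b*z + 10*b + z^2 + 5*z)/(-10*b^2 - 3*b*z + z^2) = (z + 5)/(-5*b + z)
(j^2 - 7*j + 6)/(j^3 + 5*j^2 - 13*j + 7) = (j - 6)/(j^2 + 6*j - 7)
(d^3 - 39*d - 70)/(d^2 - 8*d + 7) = (d^2 + 7*d + 10)/(d - 1)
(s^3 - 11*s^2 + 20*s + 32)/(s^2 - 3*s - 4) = s - 8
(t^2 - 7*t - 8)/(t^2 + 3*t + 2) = (t - 8)/(t + 2)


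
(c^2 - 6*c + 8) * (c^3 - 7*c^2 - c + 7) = c^5 - 13*c^4 + 49*c^3 - 43*c^2 - 50*c + 56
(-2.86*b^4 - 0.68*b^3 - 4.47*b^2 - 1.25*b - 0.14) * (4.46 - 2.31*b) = 6.6066*b^5 - 11.1848*b^4 + 7.2929*b^3 - 17.0487*b^2 - 5.2516*b - 0.6244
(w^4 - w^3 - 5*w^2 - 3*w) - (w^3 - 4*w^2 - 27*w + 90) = w^4 - 2*w^3 - w^2 + 24*w - 90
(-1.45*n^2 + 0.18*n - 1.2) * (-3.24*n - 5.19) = 4.698*n^3 + 6.9423*n^2 + 2.9538*n + 6.228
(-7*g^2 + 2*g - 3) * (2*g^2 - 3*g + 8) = -14*g^4 + 25*g^3 - 68*g^2 + 25*g - 24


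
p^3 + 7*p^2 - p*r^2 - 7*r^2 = (p + 7)*(p - r)*(p + r)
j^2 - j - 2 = (j - 2)*(j + 1)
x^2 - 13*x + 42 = (x - 7)*(x - 6)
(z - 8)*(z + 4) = z^2 - 4*z - 32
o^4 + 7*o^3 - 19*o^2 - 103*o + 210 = (o - 3)*(o - 2)*(o + 5)*(o + 7)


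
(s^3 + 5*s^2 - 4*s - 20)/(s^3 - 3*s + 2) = (s^2 + 3*s - 10)/(s^2 - 2*s + 1)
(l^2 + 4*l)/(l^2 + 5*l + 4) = l/(l + 1)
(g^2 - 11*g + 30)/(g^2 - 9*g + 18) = (g - 5)/(g - 3)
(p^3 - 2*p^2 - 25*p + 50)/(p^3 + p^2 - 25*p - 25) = (p - 2)/(p + 1)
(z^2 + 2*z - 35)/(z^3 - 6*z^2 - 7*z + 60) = (z + 7)/(z^2 - z - 12)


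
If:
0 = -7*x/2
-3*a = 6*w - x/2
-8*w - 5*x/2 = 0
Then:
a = 0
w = 0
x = 0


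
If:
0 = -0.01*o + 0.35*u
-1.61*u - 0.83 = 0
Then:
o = -18.04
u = -0.52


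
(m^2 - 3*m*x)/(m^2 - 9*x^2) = m/(m + 3*x)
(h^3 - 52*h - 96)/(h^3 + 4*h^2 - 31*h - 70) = (h^2 - 2*h - 48)/(h^2 + 2*h - 35)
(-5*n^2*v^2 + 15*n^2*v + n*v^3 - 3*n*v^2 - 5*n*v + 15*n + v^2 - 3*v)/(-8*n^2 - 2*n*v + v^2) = (5*n^2*v^2 - 15*n^2*v - n*v^3 + 3*n*v^2 + 5*n*v - 15*n - v^2 + 3*v)/(8*n^2 + 2*n*v - v^2)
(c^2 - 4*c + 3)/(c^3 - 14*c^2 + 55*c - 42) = (c - 3)/(c^2 - 13*c + 42)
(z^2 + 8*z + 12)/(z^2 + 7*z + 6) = (z + 2)/(z + 1)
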